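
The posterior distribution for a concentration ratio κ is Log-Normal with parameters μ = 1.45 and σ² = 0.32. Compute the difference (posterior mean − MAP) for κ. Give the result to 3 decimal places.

Mode = exp(μ − σ²) = exp(1.13) = 3.096.
Mean = exp(μ + σ²/2) = exp(1.610) = 5.003.
Difference = 5.003 − 3.096 = 1.907.
Mean > mode: the posterior has a right tail.

1.907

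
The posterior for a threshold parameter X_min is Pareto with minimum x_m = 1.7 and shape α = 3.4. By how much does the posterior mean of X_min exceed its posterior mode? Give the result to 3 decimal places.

0.708

The Pareto density is strictly decreasing on [x_m, ∞), so the mode is x_m = 1.700.
Mean = α·x_m/(α−1) = 3.4·1.7/2.4 = 2.408.
Difference = 2.408 − 1.700 = 0.708.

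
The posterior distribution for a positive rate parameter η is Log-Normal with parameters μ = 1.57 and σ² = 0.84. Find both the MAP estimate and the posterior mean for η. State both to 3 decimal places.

Mode = exp(μ − σ²) = exp(0.73) = 2.075.
Mean = exp(μ + σ²/2) = exp(1.990) = 7.316.

MAP = 2.075, posterior mean = 7.316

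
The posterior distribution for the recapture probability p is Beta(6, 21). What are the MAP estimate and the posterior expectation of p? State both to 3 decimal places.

Mode = (6−1)/(6+21−2) = 5/25 = 0.200.
Mean = 6/(6+21) = 6/27 = 0.222.
The posterior is right-skewed, so the mean exceeds the mode.

p_MAP = 0.200, E[p|data] = 0.222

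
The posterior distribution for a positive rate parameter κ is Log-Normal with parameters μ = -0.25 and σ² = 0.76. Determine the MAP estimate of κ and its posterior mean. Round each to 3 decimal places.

Mode = exp(μ − σ²) = exp(-1.01) = 0.364.
Mean = exp(μ + σ²/2) = exp(0.130) = 1.139.
Right-skewed posterior ⇒ mode < mean.

MAP: 0.364. Posterior mean: 1.139.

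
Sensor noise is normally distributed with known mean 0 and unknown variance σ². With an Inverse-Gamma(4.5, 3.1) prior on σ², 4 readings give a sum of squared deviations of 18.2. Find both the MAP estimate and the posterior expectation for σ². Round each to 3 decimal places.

Posterior: Inverse-Gamma(shape = 4.5+4/2 = 6.5, scale = 3.1+18.2/2 = 12.2).
Mode = β/(α+1) = 12.2/7.5 = 1.627.
Mean = β/(α−1) = 12.2/5.5 = 2.218.
Right-skewed posterior ⇒ mode < mean.

σ²_MAP = 1.627, E[σ²|data] = 2.218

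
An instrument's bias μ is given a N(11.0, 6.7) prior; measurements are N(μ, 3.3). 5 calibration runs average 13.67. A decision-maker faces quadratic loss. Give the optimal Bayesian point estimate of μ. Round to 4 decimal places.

13.4306

Posterior for μ is Normal. Precision-weighted mean: (1/6.7·11.0 + 5/3.3·13.67) / (1/6.7 + 5/3.3) = 13.4306.
A Normal posterior is symmetric, so mode = mean.
Quadratic loss ⇒ the optimal estimator is the posterior mean.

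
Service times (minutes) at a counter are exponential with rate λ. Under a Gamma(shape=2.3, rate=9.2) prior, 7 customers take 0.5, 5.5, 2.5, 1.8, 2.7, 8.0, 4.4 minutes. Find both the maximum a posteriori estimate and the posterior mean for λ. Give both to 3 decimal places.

Σ times = 25.4. Posterior: Gamma(shape = 2.3+7 = 9.3, rate = 9.2+25.4 = 34.6).
Mode = (α−1)/β = 8.3/34.6 = 0.240.
Mean = α/β = 9.3/34.6 = 0.269.
Mean > mode: the posterior has a right tail.

λ_MAP = 0.240, E[λ|data] = 0.269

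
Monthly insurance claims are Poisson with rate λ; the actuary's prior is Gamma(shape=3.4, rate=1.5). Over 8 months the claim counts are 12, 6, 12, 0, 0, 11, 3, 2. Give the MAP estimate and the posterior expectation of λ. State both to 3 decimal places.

MAP: 5.095. Posterior mean: 5.200.

Σ counts = 46. Posterior: Gamma(shape = 3.4+46 = 49.4, rate = 1.5+8 = 9.5).
Mode = (α−1)/β = 48.4/9.5 = 5.095.
Mean = α/β = 49.4/9.5 = 5.200.
Mean > mode: the posterior has a right tail.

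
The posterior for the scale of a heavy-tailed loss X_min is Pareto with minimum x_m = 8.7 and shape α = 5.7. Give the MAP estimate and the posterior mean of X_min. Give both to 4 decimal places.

MAP estimate = 8.7000, posterior mean = 10.5511

The Pareto density is strictly decreasing on [x_m, ∞), so the mode is x_m = 8.7000.
Mean = α·x_m/(α−1) = 5.7·8.7/4.7 = 10.5511.
Right-skewed posterior ⇒ mode < mean.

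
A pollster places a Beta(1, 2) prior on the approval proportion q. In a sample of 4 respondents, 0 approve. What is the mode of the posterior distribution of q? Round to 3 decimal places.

Posterior: Beta(1+0, 2+4) = Beta(1, 6).
Since α = 1 ≤ 1 and β > 1, the Beta density is monotone decreasing on [0,1]; the mode is at 0.
Mean = 1/(1+6) = 0.143.
This is the posterior mode — the MAP estimate.

0.000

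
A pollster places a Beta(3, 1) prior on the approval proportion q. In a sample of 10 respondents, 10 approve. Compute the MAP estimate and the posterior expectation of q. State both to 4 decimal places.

MAP = 1.0000, posterior mean = 0.9286

Posterior: Beta(3+10, 1+0) = Beta(13, 1).
Since β = 1 ≤ 1 and α > 1, the Beta density is monotone increasing on [0,1]; the mode is at 1.
Mean = 13/(13+1) = 0.9286.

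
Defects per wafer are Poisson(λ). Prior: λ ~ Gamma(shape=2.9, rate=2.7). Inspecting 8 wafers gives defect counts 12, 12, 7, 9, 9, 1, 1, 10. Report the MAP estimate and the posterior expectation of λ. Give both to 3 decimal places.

Σ counts = 61. Posterior: Gamma(shape = 2.9+61 = 63.9, rate = 2.7+8 = 10.7).
Mode = (α−1)/β = 62.9/10.7 = 5.879.
Mean = α/β = 63.9/10.7 = 5.972.

λ_MAP = 5.879, E[λ|data] = 5.972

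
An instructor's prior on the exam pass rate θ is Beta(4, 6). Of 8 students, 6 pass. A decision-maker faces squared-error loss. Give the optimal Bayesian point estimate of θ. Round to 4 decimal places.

Posterior: Beta(4+6, 6+2) = Beta(10, 8).
Mode = (10−1)/(10+8−2) = 9/16 = 0.5625.
Mean = 10/(10+8) = 10/18 = 0.5556.
Squared-error loss ⇒ the optimal estimator is the posterior mean.

0.5556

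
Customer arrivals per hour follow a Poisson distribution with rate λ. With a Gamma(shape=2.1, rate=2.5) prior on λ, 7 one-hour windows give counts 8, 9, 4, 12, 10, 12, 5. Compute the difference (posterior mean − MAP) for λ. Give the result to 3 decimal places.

Σ counts = 60. Posterior: Gamma(shape = 2.1+60 = 62.1, rate = 2.5+7 = 9.5).
Mode = (α−1)/β = 61.1/9.5 = 6.432.
Mean = α/β = 62.1/9.5 = 6.537.
Difference = 6.537 − 6.432 = 0.105.

0.105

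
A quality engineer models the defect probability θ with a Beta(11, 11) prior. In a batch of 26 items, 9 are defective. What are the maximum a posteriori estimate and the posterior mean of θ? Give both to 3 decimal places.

θ_MAP = 0.413, E[θ|data] = 0.417

Posterior: Beta(11+9, 11+17) = Beta(20, 28).
Mode = (20−1)/(20+28−2) = 19/46 = 0.413.
Mean = 20/(20+28) = 20/48 = 0.417.
Mean > mode: the posterior has a right tail.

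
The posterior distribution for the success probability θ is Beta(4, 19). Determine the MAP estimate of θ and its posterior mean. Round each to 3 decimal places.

MAP = 0.143; posterior mean = 0.174

Mode = (4−1)/(4+19−2) = 3/21 = 0.143.
Mean = 4/(4+19) = 4/23 = 0.174.
The mean is pulled above the mode by the posterior's right skew.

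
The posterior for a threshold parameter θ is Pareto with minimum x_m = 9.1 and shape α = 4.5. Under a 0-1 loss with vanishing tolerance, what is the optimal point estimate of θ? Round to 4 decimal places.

The Pareto density is strictly decreasing on [x_m, ∞), so the mode is x_m = 9.1000.
Mean = α·x_m/(α−1) = 4.5·9.1/3.5 = 11.7000.
This is the posterior mode — the MAP estimate.

9.1000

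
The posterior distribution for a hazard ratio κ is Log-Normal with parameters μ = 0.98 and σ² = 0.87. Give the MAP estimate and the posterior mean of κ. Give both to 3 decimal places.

Mode = exp(μ − σ²) = exp(0.11) = 1.116.
Mean = exp(μ + σ²/2) = exp(1.415) = 4.116.

MAP = 1.116, posterior mean = 4.116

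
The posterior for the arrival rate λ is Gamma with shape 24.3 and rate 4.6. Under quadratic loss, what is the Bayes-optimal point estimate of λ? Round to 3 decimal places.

5.283

Mode = (α−1)/β = 23.3/4.6 = 5.065.
Mean = α/β = 24.3/4.6 = 5.283.
Quadratic loss ⇒ the optimal estimator is the posterior mean.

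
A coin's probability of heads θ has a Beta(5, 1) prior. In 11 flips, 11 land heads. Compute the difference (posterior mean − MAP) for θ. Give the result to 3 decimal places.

-0.059

Posterior: Beta(5+11, 1+0) = Beta(16, 1).
Since β = 1 ≤ 1 and α > 1, the Beta density is monotone increasing on [0,1]; the mode is at 1.
Mean = 16/(16+1) = 0.941.
Difference = 0.941 − 1.000 = -0.059.
The mean is pulled below the mode by the posterior's left skew.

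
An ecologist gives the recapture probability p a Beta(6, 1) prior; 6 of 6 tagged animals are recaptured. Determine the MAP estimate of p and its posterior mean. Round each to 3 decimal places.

Posterior: Beta(6+6, 1+0) = Beta(12, 1).
Since β = 1 ≤ 1 and α > 1, the Beta density is monotone increasing on [0,1]; the mode is at 1.
Mean = 12/(12+1) = 0.923.
The mean is pulled below the mode by the posterior's left skew.

MAP = 1.000, posterior mean = 0.923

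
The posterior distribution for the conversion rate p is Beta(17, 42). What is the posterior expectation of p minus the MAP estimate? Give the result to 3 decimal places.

0.007

Mode = (17−1)/(17+42−2) = 16/57 = 0.281.
Mean = 17/(17+42) = 17/59 = 0.288.
Difference = 0.288 − 0.281 = 0.007.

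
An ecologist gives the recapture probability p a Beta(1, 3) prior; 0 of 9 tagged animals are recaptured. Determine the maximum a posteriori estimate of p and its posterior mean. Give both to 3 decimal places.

Posterior: Beta(1+0, 3+9) = Beta(1, 12).
Since α = 1 ≤ 1 and β > 1, the Beta density is monotone decreasing on [0,1]; the mode is at 0.
Mean = 1/(1+12) = 0.077.

MAP: 0.000. Posterior mean: 0.077.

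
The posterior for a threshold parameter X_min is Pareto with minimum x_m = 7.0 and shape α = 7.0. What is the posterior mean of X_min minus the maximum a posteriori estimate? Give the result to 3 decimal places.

The Pareto density is strictly decreasing on [x_m, ∞), so the mode is x_m = 7.000.
Mean = α·x_m/(α−1) = 7.0·7.0/6.0 = 8.167.
Difference = 8.167 − 7.000 = 1.167.

1.167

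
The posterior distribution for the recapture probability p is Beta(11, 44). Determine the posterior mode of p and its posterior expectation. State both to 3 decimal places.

Mode = (11−1)/(11+44−2) = 10/53 = 0.189.
Mean = 11/(11+44) = 11/55 = 0.200.
Right-skewed posterior ⇒ mode < mean.

MAP = 0.189, posterior mean = 0.200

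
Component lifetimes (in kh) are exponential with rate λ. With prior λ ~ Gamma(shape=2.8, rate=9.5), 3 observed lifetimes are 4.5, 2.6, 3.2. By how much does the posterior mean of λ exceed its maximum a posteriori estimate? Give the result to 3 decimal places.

0.051

Σ times = 10.3. Posterior: Gamma(shape = 2.8+3 = 5.8, rate = 9.5+10.3 = 19.8).
Mode = (α−1)/β = 4.8/19.8 = 0.242.
Mean = α/β = 5.8/19.8 = 0.293.
Difference = 0.293 − 0.242 = 0.051.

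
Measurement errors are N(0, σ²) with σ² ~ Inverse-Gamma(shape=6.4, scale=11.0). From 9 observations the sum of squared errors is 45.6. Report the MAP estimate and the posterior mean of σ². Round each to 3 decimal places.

MAP estimate = 2.840, posterior mean = 3.414

Posterior: Inverse-Gamma(shape = 6.4+9/2 = 10.9, scale = 11.0+45.6/2 = 33.8).
Mode = β/(α+1) = 33.8/11.9 = 2.840.
Mean = β/(α−1) = 33.8/9.9 = 3.414.
Mean > mode: the posterior has a right tail.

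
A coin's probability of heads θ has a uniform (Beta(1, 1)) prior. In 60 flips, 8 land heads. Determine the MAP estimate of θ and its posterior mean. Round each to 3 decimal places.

MAP = 0.133, posterior mean = 0.145

Posterior: Beta(1+8, 1+52) = Beta(9, 53).
Mode = (9−1)/(9+53−2) = 8/60 = 0.133.
With a flat prior the MAP equals the MLE, 8/60.
Mean = 9/(9+53) = 9/62 = 0.145.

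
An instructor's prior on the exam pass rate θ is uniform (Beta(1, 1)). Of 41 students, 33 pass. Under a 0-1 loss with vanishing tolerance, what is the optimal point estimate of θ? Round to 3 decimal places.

0.805

Posterior: Beta(1+33, 1+8) = Beta(34, 9).
Mode = (34−1)/(34+9−2) = 33/41 = 0.805.
With a flat prior the MAP equals the MLE, 33/41.
Mean = 34/(34+9) = 34/43 = 0.791.
This is the posterior mode — the MAP estimate.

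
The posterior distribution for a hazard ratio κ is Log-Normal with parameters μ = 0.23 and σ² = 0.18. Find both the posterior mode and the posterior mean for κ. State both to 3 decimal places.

Mode = exp(μ − σ²) = exp(0.05) = 1.051.
Mean = exp(μ + σ²/2) = exp(0.320) = 1.377.

MAP = 1.051, posterior mean = 1.377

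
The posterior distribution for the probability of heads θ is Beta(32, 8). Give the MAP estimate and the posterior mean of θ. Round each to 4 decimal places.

MAP = 0.8158; posterior mean = 0.8000

Mode = (32−1)/(32+8−2) = 31/38 = 0.8158.
Mean = 32/(32+8) = 32/40 = 0.8000.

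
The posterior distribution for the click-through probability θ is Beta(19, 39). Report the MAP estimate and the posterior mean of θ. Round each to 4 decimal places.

Mode = (19−1)/(19+39−2) = 18/56 = 0.3214.
Mean = 19/(19+39) = 19/58 = 0.3276.

MAP: 0.3214. Posterior mean: 0.3276.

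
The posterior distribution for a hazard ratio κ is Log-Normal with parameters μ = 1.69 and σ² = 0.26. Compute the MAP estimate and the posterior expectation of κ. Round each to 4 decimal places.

Mode = exp(μ − σ²) = exp(1.43) = 4.1787.
Mean = exp(μ + σ²/2) = exp(1.820) = 6.1719.

MAP = 4.1787; posterior mean = 6.1719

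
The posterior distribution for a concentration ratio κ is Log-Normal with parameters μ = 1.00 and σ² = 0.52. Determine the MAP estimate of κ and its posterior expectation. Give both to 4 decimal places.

κ_MAP = 1.6161, E[κ|data] = 3.5254

Mode = exp(μ − σ²) = exp(0.48) = 1.6161.
Mean = exp(μ + σ²/2) = exp(1.260) = 3.5254.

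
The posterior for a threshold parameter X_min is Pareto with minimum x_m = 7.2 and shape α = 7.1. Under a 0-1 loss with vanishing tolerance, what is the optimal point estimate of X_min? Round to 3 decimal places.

The Pareto density is strictly decreasing on [x_m, ∞), so the mode is x_m = 7.200.
Mean = α·x_m/(α−1) = 7.1·7.2/6.1 = 8.380.
This is the posterior mode — the MAP estimate.

7.200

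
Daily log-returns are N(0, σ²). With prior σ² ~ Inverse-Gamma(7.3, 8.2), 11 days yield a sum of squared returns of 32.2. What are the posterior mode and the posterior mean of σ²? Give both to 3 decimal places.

MAP = 1.761, posterior mean = 2.059

Posterior: Inverse-Gamma(shape = 7.3+11/2 = 12.8, scale = 8.2+32.2/2 = 24.3).
Mode = β/(α+1) = 24.3/13.8 = 1.761.
Mean = β/(α−1) = 24.3/11.8 = 2.059.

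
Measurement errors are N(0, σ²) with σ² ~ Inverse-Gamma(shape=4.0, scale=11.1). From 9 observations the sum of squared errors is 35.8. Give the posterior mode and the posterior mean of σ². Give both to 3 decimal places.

Posterior: Inverse-Gamma(shape = 4.0+9/2 = 8.5, scale = 11.1+35.8/2 = 29.0).
Mode = β/(α+1) = 29.0/9.5 = 3.053.
Mean = β/(α−1) = 29.0/7.5 = 3.867.

posterior mode = 3.053, posterior mean = 3.867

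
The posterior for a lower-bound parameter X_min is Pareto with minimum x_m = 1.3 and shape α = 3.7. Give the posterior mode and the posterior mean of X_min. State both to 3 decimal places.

posterior mode = 1.300, posterior mean = 1.781

The Pareto density is strictly decreasing on [x_m, ∞), so the mode is x_m = 1.300.
Mean = α·x_m/(α−1) = 3.7·1.3/2.7 = 1.781.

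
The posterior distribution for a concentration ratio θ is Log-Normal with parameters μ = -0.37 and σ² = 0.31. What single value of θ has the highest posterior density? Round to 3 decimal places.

0.507

Mode = exp(μ − σ²) = exp(-0.68) = 0.507.
Mean = exp(μ + σ²/2) = exp(-0.215) = 0.807.
This is the posterior mode — the MAP estimate.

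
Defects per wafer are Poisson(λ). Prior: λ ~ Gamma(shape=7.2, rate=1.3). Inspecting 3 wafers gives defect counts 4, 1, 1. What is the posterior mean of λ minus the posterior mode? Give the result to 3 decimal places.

0.233

Σ counts = 6. Posterior: Gamma(shape = 7.2+6 = 13.2, rate = 1.3+3 = 4.3).
Mode = (α−1)/β = 12.2/4.3 = 2.837.
Mean = α/β = 13.2/4.3 = 3.070.
Difference = 3.070 − 2.837 = 0.233.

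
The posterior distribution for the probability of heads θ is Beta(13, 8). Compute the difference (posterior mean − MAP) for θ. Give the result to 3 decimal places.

Mode = (13−1)/(13+8−2) = 12/19 = 0.632.
Mean = 13/(13+8) = 13/21 = 0.619.
Difference = 0.619 − 0.632 = -0.013.
The mean is pulled below the mode by the posterior's left skew.

-0.013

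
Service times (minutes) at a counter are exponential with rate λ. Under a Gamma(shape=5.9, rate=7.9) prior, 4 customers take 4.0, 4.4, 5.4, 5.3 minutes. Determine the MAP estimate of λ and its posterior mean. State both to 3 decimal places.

MAP: 0.330. Posterior mean: 0.367.

Σ times = 19.1. Posterior: Gamma(shape = 5.9+4 = 9.9, rate = 7.9+19.1 = 27.0).
Mode = (α−1)/β = 8.9/27.0 = 0.330.
Mean = α/β = 9.9/27.0 = 0.367.
The mean is pulled above the mode by the posterior's right skew.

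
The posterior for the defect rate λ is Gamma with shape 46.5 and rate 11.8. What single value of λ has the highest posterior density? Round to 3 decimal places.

3.856

Mode = (α−1)/β = 45.5/11.8 = 3.856.
Mean = α/β = 46.5/11.8 = 3.941.
This is the posterior mode — the MAP estimate.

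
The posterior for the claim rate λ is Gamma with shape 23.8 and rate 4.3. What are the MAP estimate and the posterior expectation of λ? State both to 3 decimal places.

MAP = 5.302, posterior mean = 5.535

Mode = (α−1)/β = 22.8/4.3 = 5.302.
Mean = α/β = 23.8/4.3 = 5.535.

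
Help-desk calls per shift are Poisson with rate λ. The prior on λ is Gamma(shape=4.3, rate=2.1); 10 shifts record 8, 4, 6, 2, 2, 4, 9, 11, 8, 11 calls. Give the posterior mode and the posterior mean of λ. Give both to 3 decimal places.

MAP = 5.645, posterior mean = 5.727

Σ counts = 65. Posterior: Gamma(shape = 4.3+65 = 69.3, rate = 2.1+10 = 12.1).
Mode = (α−1)/β = 68.3/12.1 = 5.645.
Mean = α/β = 69.3/12.1 = 5.727.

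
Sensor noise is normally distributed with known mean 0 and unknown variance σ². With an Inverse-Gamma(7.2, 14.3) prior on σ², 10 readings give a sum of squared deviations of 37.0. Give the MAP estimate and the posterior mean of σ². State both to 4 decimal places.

MAP: 2.4848. Posterior mean: 2.9286.

Posterior: Inverse-Gamma(shape = 7.2+10/2 = 12.2, scale = 14.3+37.0/2 = 32.8).
Mode = β/(α+1) = 32.8/13.2 = 2.4848.
Mean = β/(α−1) = 32.8/11.2 = 2.9286.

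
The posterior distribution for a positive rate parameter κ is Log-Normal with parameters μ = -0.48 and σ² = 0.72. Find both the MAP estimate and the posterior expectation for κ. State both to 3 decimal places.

Mode = exp(μ − σ²) = exp(-1.20) = 0.301.
Mean = exp(μ + σ²/2) = exp(-0.120) = 0.887.
Mean > mode: the posterior has a right tail.

MAP estimate = 0.301, posterior expectation = 0.887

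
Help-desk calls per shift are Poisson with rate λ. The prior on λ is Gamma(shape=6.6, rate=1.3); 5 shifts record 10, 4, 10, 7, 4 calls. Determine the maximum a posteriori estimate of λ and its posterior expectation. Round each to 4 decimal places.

Σ counts = 35. Posterior: Gamma(shape = 6.6+35 = 41.6, rate = 1.3+5 = 6.3).
Mode = (α−1)/β = 40.6/6.3 = 6.4444.
Mean = α/β = 41.6/6.3 = 6.6032.

maximum a posteriori estimate = 6.4444, posterior expectation = 6.6032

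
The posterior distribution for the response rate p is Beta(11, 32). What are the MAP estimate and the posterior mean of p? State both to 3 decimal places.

MAP estimate = 0.244, posterior mean = 0.256

Mode = (11−1)/(11+32−2) = 10/41 = 0.244.
Mean = 11/(11+32) = 11/43 = 0.256.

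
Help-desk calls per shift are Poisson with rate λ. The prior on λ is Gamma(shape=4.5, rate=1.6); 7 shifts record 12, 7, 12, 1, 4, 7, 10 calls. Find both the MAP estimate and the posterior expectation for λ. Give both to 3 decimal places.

MAP = 6.570, posterior mean = 6.686

Σ counts = 53. Posterior: Gamma(shape = 4.5+53 = 57.5, rate = 1.6+7 = 8.6).
Mode = (α−1)/β = 56.5/8.6 = 6.570.
Mean = α/β = 57.5/8.6 = 6.686.
Mean > mode: the posterior has a right tail.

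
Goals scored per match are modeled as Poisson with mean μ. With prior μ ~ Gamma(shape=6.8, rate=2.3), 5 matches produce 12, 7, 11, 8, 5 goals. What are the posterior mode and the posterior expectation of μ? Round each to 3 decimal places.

Σ counts = 43. Posterior: Gamma(shape = 6.8+43 = 49.8, rate = 2.3+5 = 7.3).
Mode = (α−1)/β = 48.8/7.3 = 6.685.
Mean = α/β = 49.8/7.3 = 6.822.
The posterior is right-skewed, so the mean exceeds the mode.

MAP = 6.685, posterior mean = 6.822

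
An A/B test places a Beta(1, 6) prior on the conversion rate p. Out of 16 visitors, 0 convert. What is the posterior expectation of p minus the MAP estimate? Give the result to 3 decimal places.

Posterior: Beta(1+0, 6+16) = Beta(1, 22).
Since α = 1 ≤ 1 and β > 1, the Beta density is monotone decreasing on [0,1]; the mode is at 0.
Mean = 1/(1+22) = 0.043.
Difference = 0.043 − 0.000 = 0.043.
Mean > mode: the posterior has a right tail.

0.043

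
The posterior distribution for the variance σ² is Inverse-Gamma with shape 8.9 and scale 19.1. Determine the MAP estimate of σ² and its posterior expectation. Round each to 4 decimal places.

σ²_MAP = 1.9293, E[σ²|data] = 2.4177

Mode = β/(α+1) = 19.1/9.9 = 1.9293.
Mean = β/(α−1) = 19.1/7.9 = 2.4177.
The mean is pulled above the mode by the posterior's right skew.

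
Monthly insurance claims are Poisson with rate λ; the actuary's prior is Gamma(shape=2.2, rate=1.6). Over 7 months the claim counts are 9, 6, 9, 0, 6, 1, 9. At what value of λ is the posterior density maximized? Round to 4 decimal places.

Σ counts = 40. Posterior: Gamma(shape = 2.2+40 = 42.2, rate = 1.6+7 = 8.6).
Mode = (α−1)/β = 41.2/8.6 = 4.7907.
Mean = α/β = 42.2/8.6 = 4.9070.
This is the posterior mode — the MAP estimate.

4.7907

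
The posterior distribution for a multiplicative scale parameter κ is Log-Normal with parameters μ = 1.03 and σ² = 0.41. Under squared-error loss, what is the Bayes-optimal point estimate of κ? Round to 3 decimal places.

Mode = exp(μ − σ²) = exp(0.62) = 1.859.
Mean = exp(μ + σ²/2) = exp(1.235) = 3.438.
Squared-error loss ⇒ the optimal estimator is the posterior mean.

3.438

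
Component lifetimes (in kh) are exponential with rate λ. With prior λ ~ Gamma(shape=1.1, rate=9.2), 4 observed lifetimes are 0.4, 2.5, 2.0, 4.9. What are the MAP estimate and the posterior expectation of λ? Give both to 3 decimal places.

MAP = 0.216, posterior mean = 0.268

Σ times = 9.8. Posterior: Gamma(shape = 1.1+4 = 5.1, rate = 9.2+9.8 = 19.0).
Mode = (α−1)/β = 4.1/19.0 = 0.216.
Mean = α/β = 5.1/19.0 = 0.268.
Right-skewed posterior ⇒ mode < mean.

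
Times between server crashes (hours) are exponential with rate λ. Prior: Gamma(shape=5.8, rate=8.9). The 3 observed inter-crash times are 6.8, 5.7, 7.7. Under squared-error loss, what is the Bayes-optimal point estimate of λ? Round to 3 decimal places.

0.302

Σ times = 20.2. Posterior: Gamma(shape = 5.8+3 = 8.8, rate = 8.9+20.2 = 29.1).
Mode = (α−1)/β = 7.8/29.1 = 0.268.
Mean = α/β = 8.8/29.1 = 0.302.
Squared-error loss ⇒ the optimal estimator is the posterior mean.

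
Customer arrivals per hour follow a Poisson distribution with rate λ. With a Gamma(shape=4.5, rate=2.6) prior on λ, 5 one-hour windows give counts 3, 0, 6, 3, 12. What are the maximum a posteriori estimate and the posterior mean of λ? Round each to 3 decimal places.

Σ counts = 24. Posterior: Gamma(shape = 4.5+24 = 28.5, rate = 2.6+5 = 7.6).
Mode = (α−1)/β = 27.5/7.6 = 3.618.
Mean = α/β = 28.5/7.6 = 3.750.
The mean is pulled above the mode by the posterior's right skew.

λ_MAP = 3.618, E[λ|data] = 3.750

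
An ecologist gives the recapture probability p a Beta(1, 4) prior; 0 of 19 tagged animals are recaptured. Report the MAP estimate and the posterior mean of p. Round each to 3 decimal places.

p_MAP = 0.000, E[p|data] = 0.042

Posterior: Beta(1+0, 4+19) = Beta(1, 23).
Since α = 1 ≤ 1 and β > 1, the Beta density is monotone decreasing on [0,1]; the mode is at 0.
Mean = 1/(1+23) = 0.042.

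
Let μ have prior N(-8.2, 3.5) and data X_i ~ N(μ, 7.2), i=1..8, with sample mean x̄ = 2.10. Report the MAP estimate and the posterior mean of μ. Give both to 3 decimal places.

μ_MAP = -0.007, E[μ|data] = -0.007

Posterior for μ is Normal. Precision-weighted mean: (1/3.5·-8.2 + 8/7.2·2.10) / (1/3.5 + 8/7.2) = -0.007.
A Normal posterior is symmetric, so mode = mean.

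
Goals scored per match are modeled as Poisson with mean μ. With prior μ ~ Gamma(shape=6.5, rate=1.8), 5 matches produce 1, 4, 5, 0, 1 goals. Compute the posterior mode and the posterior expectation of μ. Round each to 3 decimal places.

Σ counts = 11. Posterior: Gamma(shape = 6.5+11 = 17.5, rate = 1.8+5 = 6.8).
Mode = (α−1)/β = 16.5/6.8 = 2.426.
Mean = α/β = 17.5/6.8 = 2.574.
The mean is pulled above the mode by the posterior's right skew.

posterior mode = 2.426, posterior expectation = 2.574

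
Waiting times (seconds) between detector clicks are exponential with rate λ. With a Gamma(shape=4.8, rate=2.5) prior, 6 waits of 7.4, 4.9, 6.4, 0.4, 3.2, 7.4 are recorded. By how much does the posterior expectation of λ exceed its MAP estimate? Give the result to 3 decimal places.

0.031

Σ times = 29.7. Posterior: Gamma(shape = 4.8+6 = 10.8, rate = 2.5+29.7 = 32.2).
Mode = (α−1)/β = 9.8/32.2 = 0.304.
Mean = α/β = 10.8/32.2 = 0.335.
Difference = 0.335 − 0.304 = 0.031.
Mean > mode: the posterior has a right tail.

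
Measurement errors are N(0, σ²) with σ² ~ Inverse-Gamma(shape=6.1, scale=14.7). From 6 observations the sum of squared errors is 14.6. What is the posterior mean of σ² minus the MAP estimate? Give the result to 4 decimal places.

Posterior: Inverse-Gamma(shape = 6.1+6/2 = 9.1, scale = 14.7+14.6/2 = 22.0).
Mode = β/(α+1) = 22.0/10.1 = 2.1782.
Mean = β/(α−1) = 22.0/8.1 = 2.7160.
Difference = 2.7160 − 2.1782 = 0.5378.

0.5378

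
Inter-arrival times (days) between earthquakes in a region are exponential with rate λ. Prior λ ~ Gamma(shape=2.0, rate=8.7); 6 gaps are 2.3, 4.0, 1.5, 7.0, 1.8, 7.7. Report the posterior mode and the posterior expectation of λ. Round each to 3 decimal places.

Σ times = 24.3. Posterior: Gamma(shape = 2.0+6 = 8.0, rate = 8.7+24.3 = 33.0).
Mode = (α−1)/β = 7.0/33.0 = 0.212.
Mean = α/β = 8.0/33.0 = 0.242.

posterior mode = 0.212, posterior expectation = 0.242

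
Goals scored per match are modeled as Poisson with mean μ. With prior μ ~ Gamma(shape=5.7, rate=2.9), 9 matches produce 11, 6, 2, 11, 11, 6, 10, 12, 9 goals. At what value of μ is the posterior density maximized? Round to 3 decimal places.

6.950

Σ counts = 78. Posterior: Gamma(shape = 5.7+78 = 83.7, rate = 2.9+9 = 11.9).
Mode = (α−1)/β = 82.7/11.9 = 6.950.
Mean = α/β = 83.7/11.9 = 7.034.
This is the posterior mode — the MAP estimate.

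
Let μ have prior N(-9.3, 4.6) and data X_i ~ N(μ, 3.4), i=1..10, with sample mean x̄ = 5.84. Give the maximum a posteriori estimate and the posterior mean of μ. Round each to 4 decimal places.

Posterior for μ is Normal. Precision-weighted mean: (1/4.6·-9.3 + 10/3.4·5.84) / (1/4.6 + 10/3.4) = 4.7980.
A Normal posterior is symmetric, so mode = mean.

MAP = 4.7980, posterior mean = 4.7980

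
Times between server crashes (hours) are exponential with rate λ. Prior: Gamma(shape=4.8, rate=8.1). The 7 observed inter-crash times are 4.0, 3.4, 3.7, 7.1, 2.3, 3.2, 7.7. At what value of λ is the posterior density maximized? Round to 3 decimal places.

0.273

Σ times = 31.4. Posterior: Gamma(shape = 4.8+7 = 11.8, rate = 8.1+31.4 = 39.5).
Mode = (α−1)/β = 10.8/39.5 = 0.273.
Mean = α/β = 11.8/39.5 = 0.299.
This is the posterior mode — the MAP estimate.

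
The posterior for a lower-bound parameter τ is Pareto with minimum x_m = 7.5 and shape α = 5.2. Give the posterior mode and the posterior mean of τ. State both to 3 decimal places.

τ_MAP = 7.500, E[τ|data] = 9.286

The Pareto density is strictly decreasing on [x_m, ∞), so the mode is x_m = 7.500.
Mean = α·x_m/(α−1) = 5.2·7.5/4.2 = 9.286.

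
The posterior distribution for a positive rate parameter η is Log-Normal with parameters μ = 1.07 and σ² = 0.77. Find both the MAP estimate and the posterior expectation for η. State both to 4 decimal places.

MAP estimate = 1.3499, posterior expectation = 4.2845

Mode = exp(μ − σ²) = exp(0.30) = 1.3499.
Mean = exp(μ + σ²/2) = exp(1.455) = 4.2845.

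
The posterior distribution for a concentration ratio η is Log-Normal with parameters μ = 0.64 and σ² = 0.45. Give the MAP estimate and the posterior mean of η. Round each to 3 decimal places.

Mode = exp(μ − σ²) = exp(0.19) = 1.209.
Mean = exp(μ + σ²/2) = exp(0.865) = 2.375.

η_MAP = 1.209, E[η|data] = 2.375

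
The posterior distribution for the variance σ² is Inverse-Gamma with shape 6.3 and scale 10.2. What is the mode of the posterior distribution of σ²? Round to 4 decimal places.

Mode = β/(α+1) = 10.2/7.3 = 1.3973.
Mean = β/(α−1) = 10.2/5.3 = 1.9245.
This is the posterior mode — the MAP estimate.

1.3973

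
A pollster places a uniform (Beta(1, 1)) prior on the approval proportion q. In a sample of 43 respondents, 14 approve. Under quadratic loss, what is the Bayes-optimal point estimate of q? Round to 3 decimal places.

0.333

Posterior: Beta(1+14, 1+29) = Beta(15, 30).
Mode = (15−1)/(15+30−2) = 14/43 = 0.326.
With a flat prior the MAP equals the MLE, 14/43.
Mean = 15/(15+30) = 15/45 = 0.333.
Quadratic loss ⇒ the optimal estimator is the posterior mean.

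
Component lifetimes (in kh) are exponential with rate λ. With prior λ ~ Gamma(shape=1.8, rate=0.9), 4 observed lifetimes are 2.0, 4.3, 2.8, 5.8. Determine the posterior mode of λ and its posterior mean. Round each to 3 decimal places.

Σ times = 14.9. Posterior: Gamma(shape = 1.8+4 = 5.8, rate = 0.9+14.9 = 15.8).
Mode = (α−1)/β = 4.8/15.8 = 0.304.
Mean = α/β = 5.8/15.8 = 0.367.

MAP = 0.304, posterior mean = 0.367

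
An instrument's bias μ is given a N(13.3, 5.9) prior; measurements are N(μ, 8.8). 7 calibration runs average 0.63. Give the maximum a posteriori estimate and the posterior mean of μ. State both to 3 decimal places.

MAP: 2.855. Posterior mean: 2.855.

Posterior for μ is Normal. Precision-weighted mean: (1/5.9·13.3 + 7/8.8·0.63) / (1/5.9 + 7/8.8) = 2.855.
A Normal posterior is symmetric, so mode = mean.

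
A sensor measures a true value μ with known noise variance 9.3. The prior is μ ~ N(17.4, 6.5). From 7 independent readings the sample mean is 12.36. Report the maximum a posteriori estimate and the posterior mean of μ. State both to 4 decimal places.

maximum a posteriori estimate = 13.2153, posterior mean = 13.2153

Posterior for μ is Normal. Precision-weighted mean: (1/6.5·17.4 + 7/9.3·12.36) / (1/6.5 + 7/9.3) = 13.2153.
A Normal posterior is symmetric, so mode = mean.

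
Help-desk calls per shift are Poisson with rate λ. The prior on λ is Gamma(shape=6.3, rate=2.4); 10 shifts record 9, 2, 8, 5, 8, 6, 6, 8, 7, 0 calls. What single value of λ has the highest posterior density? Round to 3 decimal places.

Σ counts = 59. Posterior: Gamma(shape = 6.3+59 = 65.3, rate = 2.4+10 = 12.4).
Mode = (α−1)/β = 64.3/12.4 = 5.185.
Mean = α/β = 65.3/12.4 = 5.266.
This is the posterior mode — the MAP estimate.

5.185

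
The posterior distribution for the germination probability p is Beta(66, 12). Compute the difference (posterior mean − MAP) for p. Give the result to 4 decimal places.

-0.0091

Mode = (66−1)/(66+12−2) = 65/76 = 0.8553.
Mean = 66/(66+12) = 66/78 = 0.8462.
Difference = 0.8462 − 0.8553 = -0.0091.
Left-skewed posterior ⇒ mean < mode.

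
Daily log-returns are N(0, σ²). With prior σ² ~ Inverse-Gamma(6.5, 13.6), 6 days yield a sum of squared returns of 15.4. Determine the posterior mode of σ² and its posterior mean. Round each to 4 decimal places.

MAP = 2.0286, posterior mean = 2.5059

Posterior: Inverse-Gamma(shape = 6.5+6/2 = 9.5, scale = 13.6+15.4/2 = 21.3).
Mode = β/(α+1) = 21.3/10.5 = 2.0286.
Mean = β/(α−1) = 21.3/8.5 = 2.5059.
Mean > mode: the posterior has a right tail.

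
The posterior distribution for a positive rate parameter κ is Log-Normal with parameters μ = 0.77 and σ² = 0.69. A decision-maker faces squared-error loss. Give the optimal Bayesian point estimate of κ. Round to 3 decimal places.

Mode = exp(μ − σ²) = exp(0.08) = 1.083.
Mean = exp(μ + σ²/2) = exp(1.115) = 3.050.
Squared-error loss ⇒ the optimal estimator is the posterior mean.

3.050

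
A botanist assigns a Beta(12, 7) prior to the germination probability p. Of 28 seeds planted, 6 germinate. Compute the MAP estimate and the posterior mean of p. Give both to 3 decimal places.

MAP estimate = 0.378, posterior mean = 0.383

Posterior: Beta(12+6, 7+22) = Beta(18, 29).
Mode = (18−1)/(18+29−2) = 17/45 = 0.378.
Mean = 18/(18+29) = 18/47 = 0.383.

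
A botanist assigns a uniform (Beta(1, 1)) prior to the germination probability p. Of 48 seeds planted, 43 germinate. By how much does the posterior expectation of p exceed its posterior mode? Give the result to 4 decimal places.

Posterior: Beta(1+43, 1+5) = Beta(44, 6).
Mode = (44−1)/(44+6−2) = 43/48 = 0.8958.
With a flat prior the MAP equals the MLE, 43/48.
Mean = 44/(44+6) = 44/50 = 0.8800.
Difference = 0.8800 − 0.8958 = -0.0158.

-0.0158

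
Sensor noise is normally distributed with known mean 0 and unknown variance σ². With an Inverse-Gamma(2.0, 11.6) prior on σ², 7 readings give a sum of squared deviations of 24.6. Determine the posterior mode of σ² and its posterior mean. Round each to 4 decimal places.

posterior mode = 3.6769, posterior mean = 5.3111

Posterior: Inverse-Gamma(shape = 2.0+7/2 = 5.5, scale = 11.6+24.6/2 = 23.9).
Mode = β/(α+1) = 23.9/6.5 = 3.6769.
Mean = β/(α−1) = 23.9/4.5 = 5.3111.
The posterior is right-skewed, so the mean exceeds the mode.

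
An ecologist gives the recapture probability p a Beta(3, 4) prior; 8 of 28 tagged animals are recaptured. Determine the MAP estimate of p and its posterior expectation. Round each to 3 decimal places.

Posterior: Beta(3+8, 4+20) = Beta(11, 24).
Mode = (11−1)/(11+24−2) = 10/33 = 0.303.
Mean = 11/(11+24) = 11/35 = 0.314.

MAP = 0.303; posterior mean = 0.314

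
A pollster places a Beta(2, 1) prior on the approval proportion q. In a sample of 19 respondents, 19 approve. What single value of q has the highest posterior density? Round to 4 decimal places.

Posterior: Beta(2+19, 1+0) = Beta(21, 1).
Since β = 1 ≤ 1 and α > 1, the Beta density is monotone increasing on [0,1]; the mode is at 1.
Mean = 21/(21+1) = 0.9545.
This is the posterior mode — the MAP estimate.

1.0000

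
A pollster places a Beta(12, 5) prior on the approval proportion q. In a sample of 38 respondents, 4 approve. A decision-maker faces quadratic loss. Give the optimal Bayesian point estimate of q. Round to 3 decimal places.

0.291

Posterior: Beta(12+4, 5+34) = Beta(16, 39).
Mode = (16−1)/(16+39−2) = 15/53 = 0.283.
Mean = 16/(16+39) = 16/55 = 0.291.
Quadratic loss ⇒ the optimal estimator is the posterior mean.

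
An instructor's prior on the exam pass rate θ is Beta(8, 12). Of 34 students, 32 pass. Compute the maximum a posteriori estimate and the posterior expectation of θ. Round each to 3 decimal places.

MAP: 0.750. Posterior mean: 0.741.

Posterior: Beta(8+32, 12+2) = Beta(40, 14).
Mode = (40−1)/(40+14−2) = 39/52 = 0.750.
Mean = 40/(40+14) = 40/54 = 0.741.
The mean is pulled below the mode by the posterior's left skew.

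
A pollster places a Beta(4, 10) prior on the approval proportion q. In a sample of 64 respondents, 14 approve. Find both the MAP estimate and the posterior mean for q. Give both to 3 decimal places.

Posterior: Beta(4+14, 10+50) = Beta(18, 60).
Mode = (18−1)/(18+60−2) = 17/76 = 0.224.
Mean = 18/(18+60) = 18/78 = 0.231.
The posterior is right-skewed, so the mean exceeds the mode.

MAP estimate = 0.224, posterior mean = 0.231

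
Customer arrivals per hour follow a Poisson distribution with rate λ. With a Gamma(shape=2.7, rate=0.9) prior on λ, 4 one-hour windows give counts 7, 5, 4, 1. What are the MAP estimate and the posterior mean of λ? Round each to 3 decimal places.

Σ counts = 17. Posterior: Gamma(shape = 2.7+17 = 19.7, rate = 0.9+4 = 4.9).
Mode = (α−1)/β = 18.7/4.9 = 3.816.
Mean = α/β = 19.7/4.9 = 4.020.

MAP estimate = 3.816, posterior mean = 4.020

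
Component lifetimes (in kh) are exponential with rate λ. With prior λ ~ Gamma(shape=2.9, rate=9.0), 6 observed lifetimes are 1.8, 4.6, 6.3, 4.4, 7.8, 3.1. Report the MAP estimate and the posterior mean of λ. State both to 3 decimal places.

Σ times = 28.0. Posterior: Gamma(shape = 2.9+6 = 8.9, rate = 9.0+28.0 = 37.0).
Mode = (α−1)/β = 7.9/37.0 = 0.214.
Mean = α/β = 8.9/37.0 = 0.241.
Right-skewed posterior ⇒ mode < mean.

MAP = 0.214, posterior mean = 0.241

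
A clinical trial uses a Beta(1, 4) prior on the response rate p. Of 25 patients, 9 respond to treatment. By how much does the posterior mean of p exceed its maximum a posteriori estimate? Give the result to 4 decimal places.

Posterior: Beta(1+9, 4+16) = Beta(10, 20).
Mode = (10−1)/(10+20−2) = 9/28 = 0.3214.
Mean = 10/(10+20) = 10/30 = 0.3333.
Difference = 0.3333 − 0.3214 = 0.0119.
The posterior is right-skewed, so the mean exceeds the mode.

0.0119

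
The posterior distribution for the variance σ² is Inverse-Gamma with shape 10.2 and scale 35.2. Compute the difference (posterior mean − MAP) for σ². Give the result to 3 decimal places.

Mode = β/(α+1) = 35.2/11.2 = 3.143.
Mean = β/(α−1) = 35.2/9.2 = 3.826.
Difference = 3.826 − 3.143 = 0.683.
The posterior is right-skewed, so the mean exceeds the mode.

0.683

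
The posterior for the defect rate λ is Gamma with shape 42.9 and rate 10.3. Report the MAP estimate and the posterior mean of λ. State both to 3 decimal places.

Mode = (α−1)/β = 41.9/10.3 = 4.068.
Mean = α/β = 42.9/10.3 = 4.165.

MAP = 4.068, posterior mean = 4.165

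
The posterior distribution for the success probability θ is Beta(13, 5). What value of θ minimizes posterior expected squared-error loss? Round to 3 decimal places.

0.722

Mode = (13−1)/(13+5−2) = 12/16 = 0.750.
Mean = 13/(13+5) = 13/18 = 0.722.
Squared-error loss ⇒ the optimal estimator is the posterior mean.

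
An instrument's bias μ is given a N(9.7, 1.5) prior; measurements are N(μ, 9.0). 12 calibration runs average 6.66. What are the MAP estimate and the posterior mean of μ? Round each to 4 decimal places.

MAP estimate = 7.6733, posterior mean = 7.6733

Posterior for μ is Normal. Precision-weighted mean: (1/1.5·9.7 + 12/9.0·6.66) / (1/1.5 + 12/9.0) = 7.6733.
A Normal posterior is symmetric, so mode = mean.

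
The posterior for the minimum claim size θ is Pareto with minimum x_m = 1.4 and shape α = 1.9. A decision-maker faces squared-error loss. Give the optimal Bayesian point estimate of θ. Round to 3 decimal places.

The Pareto density is strictly decreasing on [x_m, ∞), so the mode is x_m = 1.400.
Mean = α·x_m/(α−1) = 1.9·1.4/0.9 = 2.956.
Squared-error loss ⇒ the optimal estimator is the posterior mean.

2.956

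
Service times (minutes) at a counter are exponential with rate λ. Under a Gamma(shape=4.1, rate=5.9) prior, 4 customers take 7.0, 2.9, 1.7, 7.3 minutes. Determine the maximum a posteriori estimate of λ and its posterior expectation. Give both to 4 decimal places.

λ_MAP = 0.2863, E[λ|data] = 0.3266

Σ times = 18.9. Posterior: Gamma(shape = 4.1+4 = 8.1, rate = 5.9+18.9 = 24.8).
Mode = (α−1)/β = 7.1/24.8 = 0.2863.
Mean = α/β = 8.1/24.8 = 0.3266.
The posterior is right-skewed, so the mean exceeds the mode.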